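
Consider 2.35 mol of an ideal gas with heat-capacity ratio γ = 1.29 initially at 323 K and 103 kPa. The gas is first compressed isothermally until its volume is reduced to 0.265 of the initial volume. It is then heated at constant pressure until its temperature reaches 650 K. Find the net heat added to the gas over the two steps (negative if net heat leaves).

V₁ = nRT₁/P₁ = 2.35×8.314×323/103 = 61.3 L.
Step 1 — Isothermal: T stays 323 K; PV = const ⇒ V₂ = 16.2 L, P₂ = 389 kPa.
ΔU = 0 (ideal gas, T constant).
W = nRT ln(V₂/V₁) = 2.35×8.314×323×ln(0.265) = -8380 J.
Q = ΔU + W = -8380 J.
State after step 1: P = 389 kPa, V = 16.2 L, T = 323 K.
Step 2 — Isobaric: P stays 389 kPa; V/T = const ⇒ T₂ = 650 K, V₂ = 32.7 L.
W = PΔV = 389×(32.7−16.2) kPa·L = 6390 J.
ΔU = nCvΔT = 2.35×28.7×(650−323) = 22000 J.
Q = ΔU + W = nCpΔT = 28400 J.
Net over both steps: W = -1990 J, Q = 20000 J, ΔU = 22000 J.

20000 J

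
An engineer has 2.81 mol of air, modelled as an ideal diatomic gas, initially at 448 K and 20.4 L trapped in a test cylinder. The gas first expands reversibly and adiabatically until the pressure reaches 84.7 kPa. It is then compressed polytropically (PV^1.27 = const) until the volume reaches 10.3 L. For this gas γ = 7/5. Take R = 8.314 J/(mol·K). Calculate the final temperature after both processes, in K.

456 K

P₁ = nRT₁/V₁ = 2.81×8.314×448/20.4 = 513 kPa.
Step 1 — Adiabatic: T₂/T₁ = (P₂/P₁)^((γ−1)/γ) ⇒ T₂ = 448×(0.165)^0.286 = 268 K; V₂ = 73.9 L.
ΔU = nCvΔT = 2.81×20.8×(268−448) = -10500 J.
Q = 0 for an adiabatic process, so W = −ΔU = 10500 J.
State after step 1: P = 84.7 kPa, V = 73.9 L, T = 268 K.
Step 2 — Polytropic n=1.27: T₂ = T₁(V₁/V₂)^(n−1) = 268×(7.17)^0.27 = 456 K; P₂ = P₁(V₁/V₂)^n = 1030 kPa.
W = (P₁V₁−P₂V₂)/(n−1) = (84.7×73.9−1030×10.3)/0.27 = -16300 J.
ΔU = nCvΔT = 2.81×20.8×(456−268) = 11000 J.
Q = ΔU + W = -5290 J.
Net over both steps: W = -5740 J, Q = -5290 J, ΔU = 455 J.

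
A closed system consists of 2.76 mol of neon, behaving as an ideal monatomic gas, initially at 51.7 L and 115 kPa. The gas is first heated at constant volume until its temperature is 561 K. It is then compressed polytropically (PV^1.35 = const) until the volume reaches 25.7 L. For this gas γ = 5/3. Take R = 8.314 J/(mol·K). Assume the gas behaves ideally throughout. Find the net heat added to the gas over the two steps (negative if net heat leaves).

T₁ = P₁V₁/(nR) = 115×51.7/(2.76×8.314) = 259 K.
Step 1 — Isochoric: V stays 51.7 L; P/T = const ⇒ T₂ = 561 K, P₂ = 249 kPa.
W = 0 (no volume change).
ΔU = nCvΔT = 2.76×12.5×(561−259) = 10400 J.
Q = ΔU = 10400 J.
State after step 1: P = 249 kPa, V = 51.7 L, T = 561 K.
Step 2 — Polytropic n=1.35: T₂ = T₁(V₁/V₂)^(n−1) = 561×(2.01)^0.35 = 716 K; P₂ = P₁(V₁/V₂)^n = 640 kPa.
W = (P₁V₁−P₂V₂)/(n−1) = (249×51.7−640×25.7)/0.35 = -10200 J.
ΔU = nCvΔT = 2.76×12.5×(716−561) = 5350 J.
Q = ΔU + W = -4840 J.
Net over both steps: W = -10200 J, Q = 5550 J, ΔU = 15700 J.

5550 J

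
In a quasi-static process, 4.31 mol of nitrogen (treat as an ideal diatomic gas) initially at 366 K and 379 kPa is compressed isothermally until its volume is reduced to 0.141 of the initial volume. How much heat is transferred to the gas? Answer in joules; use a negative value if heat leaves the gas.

-25700 J

V₁ = nRT₁/P₁ = 4.31×8.314×366/379 = 34.6 L.
Isothermal: T stays 366 K; PV = const ⇒ V₂ = 4.88 L, P₂ = 2690 kPa.
ΔU = 0 (ideal gas, T constant).
W = nRT ln(V₂/V₁) = 4.31×8.314×366×ln(0.141) = -25700 J.
Q = ΔU + W = -25700 J.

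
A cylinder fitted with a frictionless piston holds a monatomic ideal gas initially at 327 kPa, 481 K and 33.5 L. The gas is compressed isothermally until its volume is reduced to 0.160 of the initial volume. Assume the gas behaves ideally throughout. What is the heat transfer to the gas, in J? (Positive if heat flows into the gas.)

-20100 J

n = P₁V₁/(RT₁) = 327×33.5/(8.314×481) = 2.74 mol.
Isothermal: T stays 481 K; PV = const ⇒ V₂ = 5.36 L, P₂ = 2040 kPa.
ΔU = 0 (ideal gas, T constant).
W = nRT ln(V₂/V₁) = 2.74×8.314×481×ln(0.160) = -20100 J.
Q = ΔU + W = -20100 J.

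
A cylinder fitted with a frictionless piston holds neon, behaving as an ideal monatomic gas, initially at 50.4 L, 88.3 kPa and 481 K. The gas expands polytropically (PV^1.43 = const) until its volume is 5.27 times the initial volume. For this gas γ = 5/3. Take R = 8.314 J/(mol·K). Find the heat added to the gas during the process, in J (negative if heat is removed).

1880 J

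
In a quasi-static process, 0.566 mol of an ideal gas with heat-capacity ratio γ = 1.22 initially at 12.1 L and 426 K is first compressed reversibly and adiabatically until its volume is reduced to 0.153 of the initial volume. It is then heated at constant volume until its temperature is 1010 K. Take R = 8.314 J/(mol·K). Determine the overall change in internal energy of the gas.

P₁ = nRT₁/V₁ = 0.566×8.314×426/12.1 = 166 kPa.
Step 1 — Adiabatic: TV^(γ−1) = const ⇒ T₂ = 426×(6.54)^0.220 = 644 K; PV^γ = const ⇒ P₂ = 1640 kPa.
ΔU = nCvΔT = 0.566×37.8×(644−426) = 4660 J.
Q = 0 for an adiabatic process, so W = −ΔU = -4660 J.
State after step 1: P = 1640 kPa, V = 1.85 L, T = 644 K.
Step 2 — Isochoric: V stays 1.85 L; P/T = const ⇒ T₂ = 1010 K, P₂ = 2570 kPa.
W = 0 (no volume change).
ΔU = nCvΔT = 0.566×37.8×(1010−644) = 7830 J.
Q = ΔU = 7830 J.
Net over both steps: W = -4660 J, Q = 7830 J, ΔU = 12500 J.

12500 J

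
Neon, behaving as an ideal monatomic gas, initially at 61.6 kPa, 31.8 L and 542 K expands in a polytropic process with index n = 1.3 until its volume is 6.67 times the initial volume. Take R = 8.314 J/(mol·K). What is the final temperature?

Polytropic n=1.3: T₂ = T₁(V₁/V₂)^(n−1) = 542×(0.150)^0.30 = 307 K; P₂ = P₁(V₁/V₂)^n = 5.23 kPa.

307 K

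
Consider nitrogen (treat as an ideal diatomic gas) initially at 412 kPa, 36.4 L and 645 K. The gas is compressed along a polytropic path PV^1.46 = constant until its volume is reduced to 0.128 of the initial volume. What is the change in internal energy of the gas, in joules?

59000 J

n = P₁V₁/(RT₁) = 412×36.4/(8.314×645) = 2.80 mol.
Polytropic n=1.46: T₂ = T₁(V₁/V₂)^(n−1) = 645×(7.81)^0.46 = 1660 K; P₂ = P₁(V₁/V₂)^n = 8290 kPa.
For an ideal gas ΔU = nCvΔT with Cv = (5/2)R = 20.8 J/(mol·K).
ΔU = 2.80×20.8×(1660−645) = 59000 J.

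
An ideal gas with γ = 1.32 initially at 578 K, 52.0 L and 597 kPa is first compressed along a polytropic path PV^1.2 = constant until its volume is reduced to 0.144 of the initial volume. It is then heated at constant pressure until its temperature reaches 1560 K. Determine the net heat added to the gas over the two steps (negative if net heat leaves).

129000 J

n = P₁V₁/(RT₁) = 597×52.0/(8.314×578) = 6.46 mol.
Step 1 — Polytropic n=1.2: T₂ = T₁(V₁/V₂)^(n−1) = 578×(6.94)^0.20 = 852 K; P₂ = P₁(V₁/V₂)^n = 6110 kPa.
W = (P₁V₁−P₂V₂)/(n−1) = (597×52.0−6110×7.49)/0.20 = -73500 J.
ΔU = nCvΔT = 6.46×26.0×(852−578) = 45900 J.
Q = ΔU + W = -27600 J.
State after step 1: P = 6110 kPa, V = 7.49 L, T = 852 K.
Step 2 — Isobaric: P stays 6110 kPa; V/T = const ⇒ T₂ = 1560 K, V₂ = 13.7 L.
W = PΔV = 6110×(13.7−7.49) kPa·L = 38000 J.
ΔU = nCvΔT = 6.46×26.0×(1560−852) = 119000 J.
Q = ΔU + W = nCpΔT = 157000 J.
Net over both steps: W = -35400 J, Q = 129000 J, ΔU = 165000 J.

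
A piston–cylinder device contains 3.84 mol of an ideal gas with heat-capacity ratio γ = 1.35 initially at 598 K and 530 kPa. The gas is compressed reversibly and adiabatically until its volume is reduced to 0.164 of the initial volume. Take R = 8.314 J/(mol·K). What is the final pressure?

6080 kPa

V₁ = nRT₁/P₁ = 3.84×8.314×598/530 = 36.0 L.
Adiabatic: TV^(γ−1) = const ⇒ T₂ = 598×(6.10)^0.350 = 1130 K; PV^γ = const ⇒ P₂ = 6080 kPa.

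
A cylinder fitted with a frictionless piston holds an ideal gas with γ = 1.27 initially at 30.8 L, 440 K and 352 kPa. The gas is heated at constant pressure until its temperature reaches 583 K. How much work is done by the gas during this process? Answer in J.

3520 J

n = P₁V₁/(RT₁) = 352×30.8/(8.314×440) = 2.96 mol.
Isobaric: P stays 352 kPa; V/T = const ⇒ T₂ = 583 K, V₂ = 40.8 L.
W = PΔV = 352×(40.8−30.8) kPa·L = 3520 J.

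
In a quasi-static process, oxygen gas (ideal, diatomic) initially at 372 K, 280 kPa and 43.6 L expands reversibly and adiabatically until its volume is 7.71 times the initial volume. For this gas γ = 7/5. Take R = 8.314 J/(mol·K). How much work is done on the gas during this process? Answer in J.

-17000 J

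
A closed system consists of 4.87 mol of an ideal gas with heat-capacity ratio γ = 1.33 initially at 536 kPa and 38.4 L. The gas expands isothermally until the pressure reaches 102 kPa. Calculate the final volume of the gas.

T₁ = P₁V₁/(nR) = 536×38.4/(4.87×8.314) = 508 K.
Isothermal: T stays 508 K; PV = const ⇒ V₂ = 202 L, P₂ = 102 kPa.

202 L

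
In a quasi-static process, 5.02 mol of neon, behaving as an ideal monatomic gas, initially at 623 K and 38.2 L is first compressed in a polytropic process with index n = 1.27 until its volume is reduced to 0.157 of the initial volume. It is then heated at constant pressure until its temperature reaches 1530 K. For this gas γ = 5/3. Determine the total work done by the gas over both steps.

-41500 J

P₁ = nRT₁/V₁ = 5.02×8.314×623/38.2 = 681 kPa.
Step 1 — Polytropic n=1.27: T₂ = T₁(V₁/V₂)^(n−1) = 623×(6.37)^0.27 = 1030 K; P₂ = P₁(V₁/V₂)^n = 7150 kPa.
W = (P₁V₁−P₂V₂)/(n−1) = (681×38.2−7150×6.00)/0.27 = -62500 J.
ΔU = nCvΔT = 5.02×12.5×(1030−623) = 25300 J.
Q = ΔU + W = -37200 J.
State after step 1: P = 7150 kPa, V = 6.00 L, T = 1030 K.
Step 2 — Isobaric: P stays 7150 kPa; V/T = const ⇒ T₂ = 1530 K, V₂ = 8.93 L.
W = PΔV = 7150×(8.93−6.00) kPa·L = 21000 J.
ΔU = nCvΔT = 5.02×12.5×(1530−1030) = 31500 J.
Q = ΔU + W = nCpΔT = 52500 J.
Net over both steps: W = -41500 J, Q = 15300 J, ΔU = 56800 J.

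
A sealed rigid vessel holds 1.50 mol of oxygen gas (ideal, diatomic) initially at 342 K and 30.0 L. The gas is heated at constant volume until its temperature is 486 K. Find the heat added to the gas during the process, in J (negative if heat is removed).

4490 J

P₁ = nRT₁/V₁ = 1.50×8.314×342/30.0 = 142 kPa.
Isochoric: V stays 30.0 L; P/T = const ⇒ T₂ = 486 K, P₂ = 202 kPa.
W = 0 (no volume change).
ΔU = nCvΔT = 1.50×20.8×(486−342) = 4490 J.
Q = ΔU = 4490 J.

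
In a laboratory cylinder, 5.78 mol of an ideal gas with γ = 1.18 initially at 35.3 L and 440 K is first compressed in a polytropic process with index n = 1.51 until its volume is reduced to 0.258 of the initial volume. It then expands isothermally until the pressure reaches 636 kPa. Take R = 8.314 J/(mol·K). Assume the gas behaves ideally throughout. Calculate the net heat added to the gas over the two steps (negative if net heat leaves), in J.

P₁ = nRT₁/V₁ = 5.78×8.314×440/35.3 = 599 kPa.
Step 1 — Polytropic n=1.51: T₂ = T₁(V₁/V₂)^(n−1) = 440×(3.88)^0.51 = 878 K; P₂ = P₁(V₁/V₂)^n = 4630 kPa.
W = (P₁V₁−P₂V₂)/(n−1) = (599×35.3−4630×9.11)/0.51 = -41300 J.
ΔU = nCvΔT = 5.78×46.2×(878−440) = 117000 J.
Q = ΔU + W = 75700 J.
State after step 1: P = 4630 kPa, V = 9.11 L, T = 878 K.
Step 2 — Isothermal: T stays 878 K; PV = const ⇒ V₂ = 66.3 L, P₂ = 636 kPa.
ΔU = 0 (ideal gas, T constant).
W = nRT ln(V₂/V₁) = 5.78×8.314×878×ln(7.28) = 83800 J.
Q = ΔU + W = 83800 J.
Net over both steps: W = 42500 J, Q = 159000 J, ΔU = 117000 J.

159000 J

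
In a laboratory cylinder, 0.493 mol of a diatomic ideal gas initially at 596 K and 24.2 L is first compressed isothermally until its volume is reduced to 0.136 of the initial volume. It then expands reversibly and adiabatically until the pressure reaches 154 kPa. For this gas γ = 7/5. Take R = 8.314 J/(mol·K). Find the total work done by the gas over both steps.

-2660 J

P₁ = nRT₁/V₁ = 0.493×8.314×596/24.2 = 101 kPa.
Step 1 — Isothermal: T stays 596 K; PV = const ⇒ V₂ = 3.29 L, P₂ = 742 kPa.
ΔU = 0 (ideal gas, T constant).
W = nRT ln(V₂/V₁) = 0.493×8.314×596×ln(0.136) = -4870 J.
Q = ΔU + W = -4870 J.
State after step 1: P = 742 kPa, V = 3.29 L, T = 596 K.
Step 2 — Adiabatic: T₂/T₁ = (P₂/P₁)^((γ−1)/γ) ⇒ T₂ = 596×(0.207)^0.286 = 380 K; V₂ = 10.1 L.
ΔU = nCvΔT = 0.493×20.8×(380−596) = -2210 J.
Q = 0 for an adiabatic process, so W = −ΔU = 2210 J.
Net over both steps: W = -2660 J, Q = -4870 J, ΔU = -2210 J.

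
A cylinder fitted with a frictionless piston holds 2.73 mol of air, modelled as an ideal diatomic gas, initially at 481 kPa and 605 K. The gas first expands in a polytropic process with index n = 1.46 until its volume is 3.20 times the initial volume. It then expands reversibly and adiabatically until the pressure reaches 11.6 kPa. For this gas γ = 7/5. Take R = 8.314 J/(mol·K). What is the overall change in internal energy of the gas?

-23100 J

V₁ = nRT₁/P₁ = 2.73×8.314×605/481 = 28.5 L.
Step 1 — Polytropic n=1.46: T₂ = T₁(V₁/V₂)^(n−1) = 605×(0.312)^0.46 = 354 K; P₂ = P₁(V₁/V₂)^n = 88.0 kPa.
W = (P₁V₁−P₂V₂)/(n−1) = (481×28.5−88.0×91.4)/0.46 = 12400 J.
ΔU = nCvΔT = 2.73×20.8×(354−605) = -14200 J.
Q = ΔU + W = -1860 J.
State after step 1: P = 88.0 kPa, V = 91.4 L, T = 354 K.
Step 2 — Adiabatic: T₂/T₁ = (P₂/P₁)^((γ−1)/γ) ⇒ T₂ = 354×(0.132)^0.286 = 199 K; V₂ = 389 L.
ΔU = nCvΔT = 2.73×20.8×(199−354) = -8840 J.
Q = 0 for an adiabatic process, so W = −ΔU = 8840 J.
Net over both steps: W = 21200 J, Q = -1860 J, ΔU = -23100 J.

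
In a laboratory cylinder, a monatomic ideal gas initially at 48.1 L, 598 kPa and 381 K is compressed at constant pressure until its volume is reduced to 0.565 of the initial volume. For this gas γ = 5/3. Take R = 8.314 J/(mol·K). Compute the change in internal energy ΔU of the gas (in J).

n = P₁V₁/(RT₁) = 598×48.1/(8.314×381) = 9.08 mol.
Isobaric: P stays 598 kPa; V/T = const ⇒ T₂ = 215 K, V₂ = 27.2 L.
For an ideal gas ΔU = nCvΔT with Cv = (3/2)R = 12.5 J/(mol·K).
ΔU = 9.08×12.5×(215−381) = -18800 J.

-18800 J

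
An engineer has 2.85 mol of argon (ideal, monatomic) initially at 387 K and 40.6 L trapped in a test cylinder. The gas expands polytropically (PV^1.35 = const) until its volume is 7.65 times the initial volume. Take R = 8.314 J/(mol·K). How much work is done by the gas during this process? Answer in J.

P₁ = nRT₁/V₁ = 2.85×8.314×387/40.6 = 226 kPa.
Polytropic n=1.35: T₂ = T₁(V₁/V₂)^(n−1) = 387×(0.131)^0.35 = 190 K; P₂ = P₁(V₁/V₂)^n = 14.5 kPa.
W = (P₁V₁−P₂V₂)/(n−1) = (226×40.6−14.5×311)/0.35 = 13300 J.

13300 J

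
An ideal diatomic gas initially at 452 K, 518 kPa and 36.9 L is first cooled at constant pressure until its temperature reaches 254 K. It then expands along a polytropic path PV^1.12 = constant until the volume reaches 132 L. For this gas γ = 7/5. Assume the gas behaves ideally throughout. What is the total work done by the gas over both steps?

9460 J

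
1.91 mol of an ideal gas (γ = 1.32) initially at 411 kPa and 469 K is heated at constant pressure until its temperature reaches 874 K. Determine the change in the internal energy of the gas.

V₁ = nRT₁/P₁ = 1.91×8.314×469/411 = 18.1 L.
Isobaric: P stays 411 kPa; V/T = const ⇒ T₂ = 874 K, V₂ = 33.8 L.
For an ideal gas ΔU = nCvΔT with Cv = R/(γ−1) = 26.0 J/(mol·K).
ΔU = 1.91×26.0×(874−469) = 20100 J.

20100 J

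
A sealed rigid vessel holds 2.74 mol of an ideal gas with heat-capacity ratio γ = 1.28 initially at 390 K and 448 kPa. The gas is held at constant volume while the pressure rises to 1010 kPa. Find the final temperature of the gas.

V₁ = nRT₁/P₁ = 2.74×8.314×390/448 = 19.8 L.
Isochoric: V stays 19.8 L; P/T = const ⇒ T₂ = 879 K, P₂ = 1010 kPa.

879 K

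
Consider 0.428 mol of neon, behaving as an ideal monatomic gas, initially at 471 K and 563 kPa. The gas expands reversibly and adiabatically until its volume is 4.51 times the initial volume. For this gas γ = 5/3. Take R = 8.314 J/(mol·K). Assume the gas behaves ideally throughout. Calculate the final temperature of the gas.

173 K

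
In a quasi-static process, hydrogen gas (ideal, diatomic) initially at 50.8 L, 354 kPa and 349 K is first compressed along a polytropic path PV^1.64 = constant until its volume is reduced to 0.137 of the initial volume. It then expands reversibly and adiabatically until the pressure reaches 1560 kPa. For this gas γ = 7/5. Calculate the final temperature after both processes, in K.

n = P₁V₁/(RT₁) = 354×50.8/(8.314×349) = 6.20 mol.
Step 1 — Polytropic n=1.64: T₂ = T₁(V₁/V₂)^(n−1) = 349×(7.30)^0.64 = 1250 K; P₂ = P₁(V₁/V₂)^n = 9220 kPa.
W = (P₁V₁−P₂V₂)/(n−1) = (354×50.8−9220×6.96)/0.64 = -72200 J.
ΔU = nCvΔT = 6.20×20.8×(1250−349) = 115000 J.
Q = ΔU + W = 43300 J.
State after step 1: P = 9220 kPa, V = 6.96 L, T = 1250 K.
Step 2 — Adiabatic: T₂/T₁ = (P₂/P₁)^((γ−1)/γ) ⇒ T₂ = 1250×(0.169)^0.286 = 750 K; V₂ = 24.8 L.
ΔU = nCvΔT = 6.20×20.8×(750−1250) = -63900 J.
Q = 0 for an adiabatic process, so W = −ΔU = 63900 J.
Net over both steps: W = -8310 J, Q = 43300 J, ΔU = 51600 J.

750 K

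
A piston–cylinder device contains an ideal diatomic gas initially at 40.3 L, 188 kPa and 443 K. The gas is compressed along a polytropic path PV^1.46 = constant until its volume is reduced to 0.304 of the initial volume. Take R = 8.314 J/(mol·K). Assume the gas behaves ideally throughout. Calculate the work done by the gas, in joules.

n = P₁V₁/(RT₁) = 188×40.3/(8.314×443) = 2.06 mol.
Polytropic n=1.46: T₂ = T₁(V₁/V₂)^(n−1) = 443×(3.29)^0.46 = 766 K; P₂ = P₁(V₁/V₂)^n = 1070 kPa.
W = (P₁V₁−P₂V₂)/(n−1) = (188×40.3−1070×12.3)/0.46 = -12000 J.

-12000 J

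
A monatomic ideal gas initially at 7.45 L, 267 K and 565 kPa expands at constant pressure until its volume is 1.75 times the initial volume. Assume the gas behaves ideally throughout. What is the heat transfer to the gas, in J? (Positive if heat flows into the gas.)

n = P₁V₁/(RT₁) = 565×7.45/(8.314×267) = 1.90 mol.
Isobaric: P stays 565 kPa; V/T = const ⇒ T₂ = 467 K, V₂ = 13.0 L.
W = PΔV = 565×(13.0−7.45) kPa·L = 3160 J.
ΔU = nCvΔT = 1.90×12.5×(467−267) = 4740 J.
Q = ΔU + W = nCpΔT = 7890 J.

7890 J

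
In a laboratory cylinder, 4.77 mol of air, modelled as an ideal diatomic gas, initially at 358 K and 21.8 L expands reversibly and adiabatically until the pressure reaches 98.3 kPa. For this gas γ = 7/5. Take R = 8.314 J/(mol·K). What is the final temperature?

P₁ = nRT₁/V₁ = 4.77×8.314×358/21.8 = 651 kPa.
Adiabatic: T₂/T₁ = (P₂/P₁)^((γ−1)/γ) ⇒ T₂ = 358×(0.151)^0.286 = 209 K; V₂ = 84.1 L.

209 K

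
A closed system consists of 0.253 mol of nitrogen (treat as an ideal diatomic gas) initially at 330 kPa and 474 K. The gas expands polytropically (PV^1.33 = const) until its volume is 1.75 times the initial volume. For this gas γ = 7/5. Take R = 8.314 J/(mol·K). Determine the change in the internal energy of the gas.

-420 J

V₁ = nRT₁/P₁ = 0.253×8.314×474/330 = 3.02 L.
Polytropic n=1.33: T₂ = T₁(V₁/V₂)^(n−1) = 474×(0.571)^0.33 = 394 K; P₂ = P₁(V₁/V₂)^n = 157 kPa.
For an ideal gas ΔU = nCvΔT with Cv = (5/2)R = 20.8 J/(mol·K).
ΔU = 0.253×20.8×(394−474) = -420 J.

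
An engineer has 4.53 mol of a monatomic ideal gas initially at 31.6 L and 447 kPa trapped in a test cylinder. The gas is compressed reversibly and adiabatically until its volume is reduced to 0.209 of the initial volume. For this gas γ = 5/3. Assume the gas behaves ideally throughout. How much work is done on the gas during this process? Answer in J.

39000 J

T₁ = P₁V₁/(nR) = 447×31.6/(4.53×8.314) = 375 K.
Adiabatic: TV^(γ−1) = const ⇒ T₂ = 375×(4.78)^0.667 = 1060 K; PV^γ = const ⇒ P₂ = 6070 kPa.
ΔU = nCvΔT = 4.53×12.5×(1060−375) = 39000 J.
Q = 0 for an adiabatic process, so W = −ΔU = -39000 J.
Work done on the gas = −W_by = 39000 J.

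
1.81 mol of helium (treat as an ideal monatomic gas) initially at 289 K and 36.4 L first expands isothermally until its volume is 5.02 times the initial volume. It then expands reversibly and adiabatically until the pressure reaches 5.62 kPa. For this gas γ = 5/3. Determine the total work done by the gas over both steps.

9880 J

P₁ = nRT₁/V₁ = 1.81×8.314×289/36.4 = 119 kPa.
Step 1 — Isothermal: T stays 289 K; PV = const ⇒ V₂ = 183 L, P₂ = 23.8 kPa.
ΔU = 0 (ideal gas, T constant).
W = nRT ln(V₂/V₁) = 1.81×8.314×289×ln(5.02) = 7020 J.
Q = ΔU + W = 7020 J.
State after step 1: P = 23.8 kPa, V = 183 L, T = 289 K.
Step 2 — Adiabatic: T₂/T₁ = (P₂/P₁)^((γ−1)/γ) ⇒ T₂ = 289×(0.236)^0.400 = 162 K; V₂ = 434 L.
ΔU = nCvΔT = 1.81×12.5×(162−289) = -2860 J.
Q = 0 for an adiabatic process, so W = −ΔU = 2860 J.
Net over both steps: W = 9880 J, Q = 7020 J, ΔU = -2860 J.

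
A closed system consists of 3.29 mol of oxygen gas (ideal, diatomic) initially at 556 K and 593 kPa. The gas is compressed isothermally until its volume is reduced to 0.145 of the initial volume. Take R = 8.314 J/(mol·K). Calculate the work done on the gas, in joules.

V₁ = nRT₁/P₁ = 3.29×8.314×556/593 = 25.6 L.
Isothermal: T stays 556 K; PV = const ⇒ V₂ = 3.72 L, P₂ = 4090 kPa.
W = nRT ln(V₂/V₁) = 3.29×8.314×556×ln(0.145) = -29400 J.
Work done on the gas = −W_by = 29400 J.

29400 J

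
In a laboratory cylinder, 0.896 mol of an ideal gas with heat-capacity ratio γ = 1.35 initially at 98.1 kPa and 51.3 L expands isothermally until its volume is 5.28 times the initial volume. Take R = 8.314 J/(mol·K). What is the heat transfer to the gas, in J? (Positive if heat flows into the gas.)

T₁ = P₁V₁/(nR) = 98.1×51.3/(0.896×8.314) = 676 K.
Isothermal: T stays 676 K; PV = const ⇒ V₂ = 271 L, P₂ = 18.6 kPa.
ΔU = 0 (ideal gas, T constant).
W = nRT ln(V₂/V₁) = 0.896×8.314×676×ln(5.28) = 8370 J.
Q = ΔU + W = 8370 J.

8370 J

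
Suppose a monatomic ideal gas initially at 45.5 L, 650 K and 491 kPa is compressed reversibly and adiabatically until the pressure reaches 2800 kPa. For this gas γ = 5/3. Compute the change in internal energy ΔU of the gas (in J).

33700 J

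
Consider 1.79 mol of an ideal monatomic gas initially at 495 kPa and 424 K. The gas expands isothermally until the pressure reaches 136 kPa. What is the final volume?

V₁ = nRT₁/P₁ = 1.79×8.314×424/495 = 12.7 L.
Isothermal: T stays 424 K; PV = const ⇒ V₂ = 46.4 L, P₂ = 136 kPa.

46.4 L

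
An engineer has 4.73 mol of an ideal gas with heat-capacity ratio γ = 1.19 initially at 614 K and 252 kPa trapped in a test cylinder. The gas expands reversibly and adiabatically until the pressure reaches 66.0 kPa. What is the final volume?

295 L

V₁ = nRT₁/P₁ = 4.73×8.314×614/252 = 95.8 L.
Adiabatic: T₂/T₁ = (P₂/P₁)^((γ−1)/γ) ⇒ T₂ = 614×(0.262)^0.160 = 496 K; V₂ = 295 L.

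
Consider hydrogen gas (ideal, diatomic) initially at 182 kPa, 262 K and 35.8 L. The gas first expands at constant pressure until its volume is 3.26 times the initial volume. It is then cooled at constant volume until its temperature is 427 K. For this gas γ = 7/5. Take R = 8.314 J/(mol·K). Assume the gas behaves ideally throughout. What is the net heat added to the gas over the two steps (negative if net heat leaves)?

25000 J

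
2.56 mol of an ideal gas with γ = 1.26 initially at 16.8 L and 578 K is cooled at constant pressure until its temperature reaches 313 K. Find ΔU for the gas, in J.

-21700 J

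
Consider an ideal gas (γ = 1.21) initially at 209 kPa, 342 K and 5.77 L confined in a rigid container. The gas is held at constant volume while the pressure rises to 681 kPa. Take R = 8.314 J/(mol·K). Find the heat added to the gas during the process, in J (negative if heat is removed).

13000 J

n = P₁V₁/(RT₁) = 209×5.77/(8.314×342) = 0.424 mol.
Isochoric: V stays 5.77 L; P/T = const ⇒ T₂ = 1110 K, P₂ = 681 kPa.
W = 0 (no volume change).
ΔU = nCvΔT = 0.424×39.6×(1110−342) = 13000 J.
Q = ΔU = 13000 J.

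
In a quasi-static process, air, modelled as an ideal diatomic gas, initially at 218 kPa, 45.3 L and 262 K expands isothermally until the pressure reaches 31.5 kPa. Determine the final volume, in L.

314 L

Isothermal: T stays 262 K; PV = const ⇒ V₂ = 314 L, P₂ = 31.5 kPa.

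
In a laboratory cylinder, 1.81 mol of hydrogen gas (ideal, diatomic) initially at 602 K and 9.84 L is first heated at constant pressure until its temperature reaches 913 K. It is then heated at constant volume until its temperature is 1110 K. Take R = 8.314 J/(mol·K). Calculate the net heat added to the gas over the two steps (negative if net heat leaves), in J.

P₁ = nRT₁/V₁ = 1.81×8.314×602/9.84 = 921 kPa.
Step 1 — Isobaric: P stays 921 kPa; V/T = const ⇒ T₂ = 913 K, V₂ = 14.9 L.
W = PΔV = 921×(14.9−9.84) kPa·L = 4680 J.
ΔU = nCvΔT = 1.81×20.8×(913−602) = 11700 J.
Q = ΔU + W = nCpΔT = 16400 J.
State after step 1: P = 921 kPa, V = 14.9 L, T = 913 K.
Step 2 — Isochoric: V stays 14.9 L; P/T = const ⇒ T₂ = 1110 K, P₂ = 1120 kPa.
W = 0 (no volume change).
ΔU = nCvΔT = 1.81×20.8×(1110−913) = 7410 J.
Q = ΔU = 7410 J.
Net over both steps: W = 4680 J, Q = 23800 J, ΔU = 19100 J.

23800 J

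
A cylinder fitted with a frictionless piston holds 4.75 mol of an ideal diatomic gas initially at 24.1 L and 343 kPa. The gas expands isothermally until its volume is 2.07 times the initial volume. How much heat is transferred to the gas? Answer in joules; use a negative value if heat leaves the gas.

6010 J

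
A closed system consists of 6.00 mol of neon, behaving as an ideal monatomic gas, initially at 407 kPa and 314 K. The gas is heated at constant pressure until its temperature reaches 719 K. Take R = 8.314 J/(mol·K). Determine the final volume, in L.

88.1 L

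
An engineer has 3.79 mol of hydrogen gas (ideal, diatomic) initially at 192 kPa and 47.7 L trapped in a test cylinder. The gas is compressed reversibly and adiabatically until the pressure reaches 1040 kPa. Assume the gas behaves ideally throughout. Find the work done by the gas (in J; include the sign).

T₁ = P₁V₁/(nR) = 192×47.7/(3.79×8.314) = 291 K.
Adiabatic: T₂/T₁ = (P₂/P₁)^((γ−1)/γ) ⇒ T₂ = 291×(5.42)^0.286 = 471 K; V₂ = 14.3 L.
ΔU = nCvΔT = 3.79×20.8×(471−291) = 14200 J.
Q = 0 for an adiabatic process, so W = −ΔU = -14200 J.

-14200 J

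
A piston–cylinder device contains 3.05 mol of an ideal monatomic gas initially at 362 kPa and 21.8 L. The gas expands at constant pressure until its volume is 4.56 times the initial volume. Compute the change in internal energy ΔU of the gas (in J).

42100 J

T₁ = P₁V₁/(nR) = 362×21.8/(3.05×8.314) = 311 K.
Isobaric: P stays 362 kPa; V/T = const ⇒ T₂ = 1420 K, V₂ = 99.4 L.
For an ideal gas ΔU = nCvΔT with Cv = (3/2)R = 12.5 J/(mol·K).
ΔU = 3.05×12.5×(1420−311) = 42100 J.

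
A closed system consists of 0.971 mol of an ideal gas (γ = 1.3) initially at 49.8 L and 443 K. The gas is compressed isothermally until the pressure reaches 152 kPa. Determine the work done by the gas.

-2680 J

P₁ = nRT₁/V₁ = 0.971×8.314×443/49.8 = 71.8 kPa.
Isothermal: T stays 443 K; PV = const ⇒ V₂ = 23.5 L, P₂ = 152 kPa.
W = nRT ln(V₂/V₁) = 0.971×8.314×443×ln(0.472) = -2680 J.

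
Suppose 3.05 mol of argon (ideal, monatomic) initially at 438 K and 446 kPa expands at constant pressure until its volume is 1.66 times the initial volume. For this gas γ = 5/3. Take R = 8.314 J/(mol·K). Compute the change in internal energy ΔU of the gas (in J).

11000 J

V₁ = nRT₁/P₁ = 3.05×8.314×438/446 = 24.9 L.
Isobaric: P stays 446 kPa; V/T = const ⇒ T₂ = 727 K, V₂ = 41.3 L.
For an ideal gas ΔU = nCvΔT with Cv = (3/2)R = 12.5 J/(mol·K).
ΔU = 3.05×12.5×(727−438) = 11000 J.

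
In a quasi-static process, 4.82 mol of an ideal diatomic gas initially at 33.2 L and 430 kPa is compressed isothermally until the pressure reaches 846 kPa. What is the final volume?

16.9 L

T₁ = P₁V₁/(nR) = 430×33.2/(4.82×8.314) = 356 K.
Isothermal: T stays 356 K; PV = const ⇒ V₂ = 16.9 L, P₂ = 846 kPa.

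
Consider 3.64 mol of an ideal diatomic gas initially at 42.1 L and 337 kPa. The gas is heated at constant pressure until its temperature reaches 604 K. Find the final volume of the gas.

T₁ = P₁V₁/(nR) = 337×42.1/(3.64×8.314) = 469 K.
Isobaric: P stays 337 kPa; V/T = const ⇒ T₂ = 604 K, V₂ = 54.2 L.

54.2 L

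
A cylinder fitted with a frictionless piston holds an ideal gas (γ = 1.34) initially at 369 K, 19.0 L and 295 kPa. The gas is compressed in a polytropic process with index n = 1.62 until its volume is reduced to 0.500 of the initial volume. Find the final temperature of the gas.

Polytropic n=1.62: T₂ = T₁(V₁/V₂)^(n−1) = 369×(2.00)^0.62 = 567 K; P₂ = P₁(V₁/V₂)^n = 907 kPa.

567 K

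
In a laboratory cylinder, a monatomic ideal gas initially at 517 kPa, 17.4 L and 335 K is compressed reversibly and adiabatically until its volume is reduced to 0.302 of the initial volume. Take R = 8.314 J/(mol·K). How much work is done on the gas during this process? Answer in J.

n = P₁V₁/(RT₁) = 517×17.4/(8.314×335) = 3.23 mol.
Adiabatic: TV^(γ−1) = const ⇒ T₂ = 335×(3.31)^0.667 = 744 K; PV^γ = const ⇒ P₂ = 3800 kPa.
ΔU = nCvΔT = 3.23×12.5×(744−335) = 16500 J.
Q = 0 for an adiabatic process, so W = −ΔU = -16500 J.
Work done on the gas = −W_by = 16500 J.

16500 J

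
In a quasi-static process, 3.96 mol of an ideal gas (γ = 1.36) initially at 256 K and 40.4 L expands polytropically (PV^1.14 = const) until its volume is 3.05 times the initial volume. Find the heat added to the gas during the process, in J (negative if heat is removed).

5320 J

P₁ = nRT₁/V₁ = 3.96×8.314×256/40.4 = 209 kPa.
Polytropic n=1.14: T₂ = T₁(V₁/V₂)^(n−1) = 256×(0.328)^0.14 = 219 K; P₂ = P₁(V₁/V₂)^n = 58.5 kPa.
W = (P₁V₁−P₂V₂)/(n−1) = (209×40.4−58.5×123)/0.14 = 8700 J.
ΔU = nCvΔT = 3.96×23.1×(219−256) = -3380 J.
Q = ΔU + W = 5320 J.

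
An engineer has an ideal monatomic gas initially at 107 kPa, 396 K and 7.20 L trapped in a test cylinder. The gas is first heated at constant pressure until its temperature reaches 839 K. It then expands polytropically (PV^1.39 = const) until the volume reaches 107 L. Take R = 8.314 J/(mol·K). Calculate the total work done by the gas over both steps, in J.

n = P₁V₁/(RT₁) = 107×7.20/(8.314×396) = 0.234 mol.
Step 1 — Isobaric: P stays 107 kPa; V/T = const ⇒ T₂ = 839 K, V₂ = 15.3 L.
W = PΔV = 107×(15.3−7.20) kPa·L = 862 J.
ΔU = nCvΔT = 0.234×12.5×(839−396) = 1290 J.
Q = ΔU + W = nCpΔT = 2150 J.
State after step 1: P = 107 kPa, V = 15.3 L, T = 839 K.
Step 2 — Polytropic n=1.39: T₂ = T₁(V₁/V₂)^(n−1) = 839×(0.143)^0.39 = 392 K; P₂ = P₁(V₁/V₂)^n = 7.14 kPa.
W = (P₁V₁−P₂V₂)/(n−1) = (107×15.3−7.14×107)/0.39 = 2230 J.
ΔU = nCvΔT = 0.234×12.5×(392−839) = -1300 J.
Q = ΔU + W = 924 J.
Net over both steps: W = 3090 J, Q = 3080 J, ΔU = -10.2 J.

3090 J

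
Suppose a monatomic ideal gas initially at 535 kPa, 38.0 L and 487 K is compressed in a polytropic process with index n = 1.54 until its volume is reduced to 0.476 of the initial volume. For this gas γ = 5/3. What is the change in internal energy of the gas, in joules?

n = P₁V₁/(RT₁) = 535×38.0/(8.314×487) = 5.02 mol.
Polytropic n=1.54: T₂ = T₁(V₁/V₂)^(n−1) = 487×(2.10)^0.54 = 727 K; P₂ = P₁(V₁/V₂)^n = 1680 kPa.
For an ideal gas ΔU = nCvΔT with Cv = (3/2)R = 12.5 J/(mol·K).
ΔU = 5.02×12.5×(727−487) = 15000 J.

15000 J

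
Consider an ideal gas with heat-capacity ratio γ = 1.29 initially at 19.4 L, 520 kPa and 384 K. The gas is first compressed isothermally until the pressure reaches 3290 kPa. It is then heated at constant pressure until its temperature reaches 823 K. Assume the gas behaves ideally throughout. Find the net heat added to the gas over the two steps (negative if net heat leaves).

32700 J

n = P₁V₁/(RT₁) = 520×19.4/(8.314×384) = 3.16 mol.
Step 1 — Isothermal: T stays 384 K; PV = const ⇒ V₂ = 3.07 L, P₂ = 3290 kPa.
ΔU = 0 (ideal gas, T constant).
W = nRT ln(V₂/V₁) = 3.16×8.314×384×ln(0.158) = -18600 J.
Q = ΔU + W = -18600 J.
State after step 1: P = 3290 kPa, V = 3.07 L, T = 384 K.
Step 2 — Isobaric: P stays 3290 kPa; V/T = const ⇒ T₂ = 823 K, V₂ = 6.57 L.
W = PΔV = 3290×(6.57−3.07) kPa·L = 11500 J.
ΔU = nCvΔT = 3.16×28.7×(823−384) = 39800 J.
Q = ΔU + W = nCpΔT = 51300 J.
Net over both steps: W = -7080 J, Q = 32700 J, ΔU = 39800 J.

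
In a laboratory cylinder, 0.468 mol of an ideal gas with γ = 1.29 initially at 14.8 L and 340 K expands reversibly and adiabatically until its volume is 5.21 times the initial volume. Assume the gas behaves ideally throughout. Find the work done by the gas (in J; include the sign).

1740 J

P₁ = nRT₁/V₁ = 0.468×8.314×340/14.8 = 89.4 kPa.
Adiabatic: TV^(γ−1) = const ⇒ T₂ = 340×(0.192)^0.290 = 211 K; PV^γ = const ⇒ P₂ = 10.6 kPa.
ΔU = nCvΔT = 0.468×28.7×(211−340) = -1740 J.
Q = 0 for an adiabatic process, so W = −ΔU = 1740 J.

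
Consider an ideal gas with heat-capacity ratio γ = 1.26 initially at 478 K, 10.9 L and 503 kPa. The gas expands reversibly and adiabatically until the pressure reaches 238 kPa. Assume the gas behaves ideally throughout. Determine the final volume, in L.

Adiabatic: T₂/T₁ = (P₂/P₁)^((γ−1)/γ) ⇒ T₂ = 478×(0.473)^0.206 = 410 K; V₂ = 19.7 L.

19.7 L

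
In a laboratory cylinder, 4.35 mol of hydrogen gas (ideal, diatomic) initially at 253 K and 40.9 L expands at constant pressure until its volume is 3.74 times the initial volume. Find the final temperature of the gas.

946 K

P₁ = nRT₁/V₁ = 4.35×8.314×253/40.9 = 224 kPa.
Isobaric: P stays 224 kPa; V/T = const ⇒ T₂ = 946 K, V₂ = 153 L.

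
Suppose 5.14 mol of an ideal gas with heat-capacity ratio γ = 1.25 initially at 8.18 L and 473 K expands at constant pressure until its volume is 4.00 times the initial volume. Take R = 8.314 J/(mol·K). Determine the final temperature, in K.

P₁ = nRT₁/V₁ = 5.14×8.314×473/8.18 = 2470 kPa.
Isobaric: P stays 2470 kPa; V/T = const ⇒ T₂ = 1890 K, V₂ = 32.7 L.

1890 K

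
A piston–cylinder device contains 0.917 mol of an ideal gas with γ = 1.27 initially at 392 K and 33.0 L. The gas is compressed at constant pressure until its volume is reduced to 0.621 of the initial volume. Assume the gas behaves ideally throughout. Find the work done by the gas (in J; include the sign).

P₁ = nRT₁/V₁ = 0.917×8.314×392/33.0 = 90.6 kPa.
Isobaric: P stays 90.6 kPa; V/T = const ⇒ T₂ = 243 K, V₂ = 20.5 L.
W = PΔV = 90.6×(20.5−33.0) kPa·L = -1130 J.

-1130 J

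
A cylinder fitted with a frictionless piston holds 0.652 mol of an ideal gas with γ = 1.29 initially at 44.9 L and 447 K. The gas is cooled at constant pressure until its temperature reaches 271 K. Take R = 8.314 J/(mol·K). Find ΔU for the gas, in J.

-3290 J

P₁ = nRT₁/V₁ = 0.652×8.314×447/44.9 = 54.0 kPa.
Isobaric: P stays 54.0 kPa; V/T = const ⇒ T₂ = 271 K, V₂ = 27.2 L.
For an ideal gas ΔU = nCvΔT with Cv = R/(γ−1) = 28.7 J/(mol·K).
ΔU = 0.652×28.7×(271−447) = -3290 J.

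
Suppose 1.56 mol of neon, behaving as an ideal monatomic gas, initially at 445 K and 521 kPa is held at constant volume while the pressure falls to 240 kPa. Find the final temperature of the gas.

V₁ = nRT₁/P₁ = 1.56×8.314×445/521 = 11.1 L.
Isochoric: V stays 11.1 L; P/T = const ⇒ T₂ = 205 K, P₂ = 240 kPa.

205 K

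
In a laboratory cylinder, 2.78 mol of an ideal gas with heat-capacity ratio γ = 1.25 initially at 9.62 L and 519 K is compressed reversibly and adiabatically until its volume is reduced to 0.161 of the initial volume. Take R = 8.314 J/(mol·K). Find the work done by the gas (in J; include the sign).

-27800 J

P₁ = nRT₁/V₁ = 2.78×8.314×519/9.62 = 1250 kPa.
Adiabatic: TV^(γ−1) = const ⇒ T₂ = 519×(6.21)^0.250 = 819 K; PV^γ = const ⇒ P₂ = 12200 kPa.
ΔU = nCvΔT = 2.78×33.3×(819−519) = 27800 J.
Q = 0 for an adiabatic process, so W = −ΔU = -27800 J.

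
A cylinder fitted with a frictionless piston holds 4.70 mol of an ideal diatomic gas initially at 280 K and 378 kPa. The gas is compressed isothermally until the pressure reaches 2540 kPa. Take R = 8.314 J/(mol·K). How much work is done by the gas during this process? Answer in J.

-20800 J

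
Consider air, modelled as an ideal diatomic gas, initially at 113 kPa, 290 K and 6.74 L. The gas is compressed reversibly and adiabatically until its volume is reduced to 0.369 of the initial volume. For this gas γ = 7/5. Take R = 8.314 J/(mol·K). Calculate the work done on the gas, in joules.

n = P₁V₁/(RT₁) = 113×6.74/(8.314×290) = 0.316 mol.
Adiabatic: TV^(γ−1) = const ⇒ T₂ = 290×(2.71)^0.400 = 432 K; PV^γ = const ⇒ P₂ = 456 kPa.
ΔU = nCvΔT = 0.316×20.8×(432−290) = 933 J.
Q = 0 for an adiabatic process, so W = −ΔU = -933 J.
Work done on the gas = −W_by = 933 J.

933 J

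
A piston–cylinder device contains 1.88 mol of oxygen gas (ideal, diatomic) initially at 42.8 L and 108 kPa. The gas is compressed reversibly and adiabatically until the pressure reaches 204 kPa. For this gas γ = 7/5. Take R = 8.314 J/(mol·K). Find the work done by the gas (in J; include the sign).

-2300 J

T₁ = P₁V₁/(nR) = 108×42.8/(1.88×8.314) = 296 K.
Adiabatic: T₂/T₁ = (P₂/P₁)^((γ−1)/γ) ⇒ T₂ = 296×(1.89)^0.286 = 355 K; V₂ = 27.2 L.
ΔU = nCvΔT = 1.88×20.8×(355−296) = 2300 J.
Q = 0 for an adiabatic process, so W = −ΔU = -2300 J.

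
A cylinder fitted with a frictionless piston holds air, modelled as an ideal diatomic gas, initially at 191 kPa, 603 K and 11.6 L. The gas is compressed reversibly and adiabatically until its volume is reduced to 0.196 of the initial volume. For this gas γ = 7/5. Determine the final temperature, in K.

1160 K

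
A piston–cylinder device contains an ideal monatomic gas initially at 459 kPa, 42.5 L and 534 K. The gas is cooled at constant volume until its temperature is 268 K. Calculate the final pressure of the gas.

Isochoric: V stays 42.5 L; P/T = const ⇒ T₂ = 268 K, P₂ = 230 kPa.

230 kPa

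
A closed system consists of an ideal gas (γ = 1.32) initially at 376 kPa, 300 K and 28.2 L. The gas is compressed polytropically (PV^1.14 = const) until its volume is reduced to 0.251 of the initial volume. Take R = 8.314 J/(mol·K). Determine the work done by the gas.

-16200 J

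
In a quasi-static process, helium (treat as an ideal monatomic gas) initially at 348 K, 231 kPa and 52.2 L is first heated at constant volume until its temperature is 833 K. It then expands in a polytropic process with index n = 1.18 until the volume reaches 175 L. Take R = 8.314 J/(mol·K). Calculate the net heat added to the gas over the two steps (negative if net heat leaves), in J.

n = P₁V₁/(RT₁) = 231×52.2/(8.314×348) = 4.17 mol.
Step 1 — Isochoric: V stays 52.2 L; P/T = const ⇒ T₂ = 833 K, P₂ = 553 kPa.
W = 0 (no volume change).
ΔU = nCvΔT = 4.17×12.5×(833−348) = 25200 J.
Q = ΔU = 25200 J.
State after step 1: P = 553 kPa, V = 52.2 L, T = 833 K.
Step 2 — Polytropic n=1.18: T₂ = T₁(V₁/V₂)^(n−1) = 833×(0.298)^0.18 = 670 K; P₂ = P₁(V₁/V₂)^n = 133 kPa.
W = (P₁V₁−P₂V₂)/(n−1) = (553×52.2−133×175)/0.18 = 31400 J.
ΔU = nCvΔT = 4.17×12.5×(670−833) = -8470 J.
Q = ΔU + W = 22900 J.
Net over both steps: W = 31400 J, Q = 48100 J, ΔU = 16700 J.

48100 J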